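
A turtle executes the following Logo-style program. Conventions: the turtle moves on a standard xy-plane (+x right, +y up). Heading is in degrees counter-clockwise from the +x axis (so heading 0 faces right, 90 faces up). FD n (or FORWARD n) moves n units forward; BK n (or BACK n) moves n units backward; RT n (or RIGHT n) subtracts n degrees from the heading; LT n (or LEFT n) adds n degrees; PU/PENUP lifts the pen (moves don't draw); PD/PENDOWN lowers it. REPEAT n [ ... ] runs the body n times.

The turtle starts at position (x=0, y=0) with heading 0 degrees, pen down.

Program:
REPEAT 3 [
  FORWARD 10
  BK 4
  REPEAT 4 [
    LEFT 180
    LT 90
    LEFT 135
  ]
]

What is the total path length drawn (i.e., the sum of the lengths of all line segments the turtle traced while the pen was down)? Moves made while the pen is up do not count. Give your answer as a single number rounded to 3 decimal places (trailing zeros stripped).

Executing turtle program step by step:
Start: pos=(0,0), heading=0, pen down
REPEAT 3 [
  -- iteration 1/3 --
  FD 10: (0,0) -> (10,0) [heading=0, draw]
  BK 4: (10,0) -> (6,0) [heading=0, draw]
  REPEAT 4 [
    -- iteration 1/4 --
    LT 180: heading 0 -> 180
    LT 90: heading 180 -> 270
    LT 135: heading 270 -> 45
    -- iteration 2/4 --
    LT 180: heading 45 -> 225
    LT 90: heading 225 -> 315
    LT 135: heading 315 -> 90
    -- iteration 3/4 --
    LT 180: heading 90 -> 270
    LT 90: heading 270 -> 0
    LT 135: heading 0 -> 135
    -- iteration 4/4 --
    LT 180: heading 135 -> 315
    LT 90: heading 315 -> 45
    LT 135: heading 45 -> 180
  ]
  -- iteration 2/3 --
  FD 10: (6,0) -> (-4,0) [heading=180, draw]
  BK 4: (-4,0) -> (0,0) [heading=180, draw]
  REPEAT 4 [
    -- iteration 1/4 --
    LT 180: heading 180 -> 0
    LT 90: heading 0 -> 90
    LT 135: heading 90 -> 225
    -- iteration 2/4 --
    LT 180: heading 225 -> 45
    LT 90: heading 45 -> 135
    LT 135: heading 135 -> 270
    -- iteration 3/4 --
    LT 180: heading 270 -> 90
    LT 90: heading 90 -> 180
    LT 135: heading 180 -> 315
    -- iteration 4/4 --
    LT 180: heading 315 -> 135
    LT 90: heading 135 -> 225
    LT 135: heading 225 -> 0
  ]
  -- iteration 3/3 --
  FD 10: (0,0) -> (10,0) [heading=0, draw]
  BK 4: (10,0) -> (6,0) [heading=0, draw]
  REPEAT 4 [
    -- iteration 1/4 --
    LT 180: heading 0 -> 180
    LT 90: heading 180 -> 270
    LT 135: heading 270 -> 45
    -- iteration 2/4 --
    LT 180: heading 45 -> 225
    LT 90: heading 225 -> 315
    LT 135: heading 315 -> 90
    -- iteration 3/4 --
    LT 180: heading 90 -> 270
    LT 90: heading 270 -> 0
    LT 135: heading 0 -> 135
    -- iteration 4/4 --
    LT 180: heading 135 -> 315
    LT 90: heading 315 -> 45
    LT 135: heading 45 -> 180
  ]
]
Final: pos=(6,0), heading=180, 6 segment(s) drawn

Segment lengths:
  seg 1: (0,0) -> (10,0), length = 10
  seg 2: (10,0) -> (6,0), length = 4
  seg 3: (6,0) -> (-4,0), length = 10
  seg 4: (-4,0) -> (0,0), length = 4
  seg 5: (0,0) -> (10,0), length = 10
  seg 6: (10,0) -> (6,0), length = 4
Total = 42

Answer: 42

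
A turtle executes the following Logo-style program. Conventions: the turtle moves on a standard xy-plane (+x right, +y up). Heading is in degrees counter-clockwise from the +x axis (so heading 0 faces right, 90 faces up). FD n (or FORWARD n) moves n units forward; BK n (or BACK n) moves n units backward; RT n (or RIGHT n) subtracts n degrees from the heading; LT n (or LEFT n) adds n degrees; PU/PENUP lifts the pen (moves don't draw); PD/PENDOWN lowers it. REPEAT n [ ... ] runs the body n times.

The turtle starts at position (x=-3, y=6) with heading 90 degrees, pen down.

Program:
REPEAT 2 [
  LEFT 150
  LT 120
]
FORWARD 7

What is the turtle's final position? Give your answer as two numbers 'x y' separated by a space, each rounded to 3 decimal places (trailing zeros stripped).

Executing turtle program step by step:
Start: pos=(-3,6), heading=90, pen down
REPEAT 2 [
  -- iteration 1/2 --
  LT 150: heading 90 -> 240
  LT 120: heading 240 -> 0
  -- iteration 2/2 --
  LT 150: heading 0 -> 150
  LT 120: heading 150 -> 270
]
FD 7: (-3,6) -> (-3,-1) [heading=270, draw]
Final: pos=(-3,-1), heading=270, 1 segment(s) drawn

Answer: -3 -1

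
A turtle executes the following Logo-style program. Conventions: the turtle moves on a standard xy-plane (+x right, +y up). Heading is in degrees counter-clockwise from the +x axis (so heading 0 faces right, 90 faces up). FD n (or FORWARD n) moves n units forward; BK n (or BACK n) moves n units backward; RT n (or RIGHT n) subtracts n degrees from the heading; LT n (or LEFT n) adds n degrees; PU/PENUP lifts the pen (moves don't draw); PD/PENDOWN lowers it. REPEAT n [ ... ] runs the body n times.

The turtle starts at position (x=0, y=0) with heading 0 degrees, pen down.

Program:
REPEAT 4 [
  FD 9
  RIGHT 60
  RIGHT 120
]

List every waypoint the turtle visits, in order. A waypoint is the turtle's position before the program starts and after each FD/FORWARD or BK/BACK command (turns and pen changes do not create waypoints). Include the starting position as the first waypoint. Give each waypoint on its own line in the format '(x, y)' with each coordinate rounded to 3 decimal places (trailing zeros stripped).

Answer: (0, 0)
(9, 0)
(0, 0)
(9, 0)
(0, 0)

Derivation:
Executing turtle program step by step:
Start: pos=(0,0), heading=0, pen down
REPEAT 4 [
  -- iteration 1/4 --
  FD 9: (0,0) -> (9,0) [heading=0, draw]
  RT 60: heading 0 -> 300
  RT 120: heading 300 -> 180
  -- iteration 2/4 --
  FD 9: (9,0) -> (0,0) [heading=180, draw]
  RT 60: heading 180 -> 120
  RT 120: heading 120 -> 0
  -- iteration 3/4 --
  FD 9: (0,0) -> (9,0) [heading=0, draw]
  RT 60: heading 0 -> 300
  RT 120: heading 300 -> 180
  -- iteration 4/4 --
  FD 9: (9,0) -> (0,0) [heading=180, draw]
  RT 60: heading 180 -> 120
  RT 120: heading 120 -> 0
]
Final: pos=(0,0), heading=0, 4 segment(s) drawn
Waypoints (5 total):
(0, 0)
(9, 0)
(0, 0)
(9, 0)
(0, 0)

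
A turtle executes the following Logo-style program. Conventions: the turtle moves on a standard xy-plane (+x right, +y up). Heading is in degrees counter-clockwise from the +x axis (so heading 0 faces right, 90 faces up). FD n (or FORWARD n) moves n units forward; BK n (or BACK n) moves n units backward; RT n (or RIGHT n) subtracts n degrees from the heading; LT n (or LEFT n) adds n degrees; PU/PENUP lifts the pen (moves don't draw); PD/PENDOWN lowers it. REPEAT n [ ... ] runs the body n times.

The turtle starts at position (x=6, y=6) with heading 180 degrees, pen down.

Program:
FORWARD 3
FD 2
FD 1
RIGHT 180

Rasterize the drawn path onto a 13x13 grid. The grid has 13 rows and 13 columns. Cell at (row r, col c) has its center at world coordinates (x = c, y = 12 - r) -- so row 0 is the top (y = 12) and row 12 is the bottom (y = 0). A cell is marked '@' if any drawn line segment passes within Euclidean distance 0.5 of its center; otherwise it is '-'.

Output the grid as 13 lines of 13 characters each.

Answer: -------------
-------------
-------------
-------------
-------------
-------------
@@@@@@@------
-------------
-------------
-------------
-------------
-------------
-------------

Derivation:
Segment 0: (6,6) -> (3,6)
Segment 1: (3,6) -> (1,6)
Segment 2: (1,6) -> (0,6)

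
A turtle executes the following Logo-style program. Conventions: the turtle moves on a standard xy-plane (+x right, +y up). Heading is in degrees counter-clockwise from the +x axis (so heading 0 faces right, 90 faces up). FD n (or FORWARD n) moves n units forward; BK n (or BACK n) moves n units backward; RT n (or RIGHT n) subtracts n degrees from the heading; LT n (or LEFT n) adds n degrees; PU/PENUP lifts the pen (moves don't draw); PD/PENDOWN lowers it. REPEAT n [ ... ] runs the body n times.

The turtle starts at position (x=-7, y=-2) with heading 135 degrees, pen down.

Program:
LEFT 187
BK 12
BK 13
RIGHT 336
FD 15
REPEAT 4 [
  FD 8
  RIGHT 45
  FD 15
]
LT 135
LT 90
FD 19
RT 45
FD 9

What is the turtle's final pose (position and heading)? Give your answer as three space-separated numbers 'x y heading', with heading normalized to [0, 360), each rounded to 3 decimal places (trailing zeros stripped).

Executing turtle program step by step:
Start: pos=(-7,-2), heading=135, pen down
LT 187: heading 135 -> 322
BK 12: (-7,-2) -> (-16.456,5.388) [heading=322, draw]
BK 13: (-16.456,5.388) -> (-26.7,13.392) [heading=322, draw]
RT 336: heading 322 -> 346
FD 15: (-26.7,13.392) -> (-12.146,9.763) [heading=346, draw]
REPEAT 4 [
  -- iteration 1/4 --
  FD 8: (-12.146,9.763) -> (-4.383,7.827) [heading=346, draw]
  RT 45: heading 346 -> 301
  FD 15: (-4.383,7.827) -> (3.342,-5.03) [heading=301, draw]
  -- iteration 2/4 --
  FD 8: (3.342,-5.03) -> (7.462,-11.888) [heading=301, draw]
  RT 45: heading 301 -> 256
  FD 15: (7.462,-11.888) -> (3.834,-26.442) [heading=256, draw]
  -- iteration 3/4 --
  FD 8: (3.834,-26.442) -> (1.898,-34.204) [heading=256, draw]
  RT 45: heading 256 -> 211
  FD 15: (1.898,-34.204) -> (-10.959,-41.93) [heading=211, draw]
  -- iteration 4/4 --
  FD 8: (-10.959,-41.93) -> (-17.817,-46.05) [heading=211, draw]
  RT 45: heading 211 -> 166
  FD 15: (-17.817,-46.05) -> (-32.371,-42.421) [heading=166, draw]
]
LT 135: heading 166 -> 301
LT 90: heading 301 -> 31
FD 19: (-32.371,-42.421) -> (-16.085,-32.636) [heading=31, draw]
RT 45: heading 31 -> 346
FD 9: (-16.085,-32.636) -> (-7.352,-34.813) [heading=346, draw]
Final: pos=(-7.352,-34.813), heading=346, 13 segment(s) drawn

Answer: -7.352 -34.813 346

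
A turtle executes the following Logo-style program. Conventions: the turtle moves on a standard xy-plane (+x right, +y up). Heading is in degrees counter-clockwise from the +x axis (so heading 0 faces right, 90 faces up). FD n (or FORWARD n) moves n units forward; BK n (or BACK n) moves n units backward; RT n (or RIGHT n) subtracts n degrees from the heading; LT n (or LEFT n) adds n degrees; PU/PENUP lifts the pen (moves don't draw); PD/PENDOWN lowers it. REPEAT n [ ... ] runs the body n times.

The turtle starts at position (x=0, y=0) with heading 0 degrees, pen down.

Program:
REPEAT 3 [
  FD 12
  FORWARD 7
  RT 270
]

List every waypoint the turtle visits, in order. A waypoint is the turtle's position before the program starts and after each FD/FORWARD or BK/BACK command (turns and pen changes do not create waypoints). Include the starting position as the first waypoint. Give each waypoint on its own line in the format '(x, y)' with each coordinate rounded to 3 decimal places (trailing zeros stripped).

Answer: (0, 0)
(12, 0)
(19, 0)
(19, 12)
(19, 19)
(7, 19)
(0, 19)

Derivation:
Executing turtle program step by step:
Start: pos=(0,0), heading=0, pen down
REPEAT 3 [
  -- iteration 1/3 --
  FD 12: (0,0) -> (12,0) [heading=0, draw]
  FD 7: (12,0) -> (19,0) [heading=0, draw]
  RT 270: heading 0 -> 90
  -- iteration 2/3 --
  FD 12: (19,0) -> (19,12) [heading=90, draw]
  FD 7: (19,12) -> (19,19) [heading=90, draw]
  RT 270: heading 90 -> 180
  -- iteration 3/3 --
  FD 12: (19,19) -> (7,19) [heading=180, draw]
  FD 7: (7,19) -> (0,19) [heading=180, draw]
  RT 270: heading 180 -> 270
]
Final: pos=(0,19), heading=270, 6 segment(s) drawn
Waypoints (7 total):
(0, 0)
(12, 0)
(19, 0)
(19, 12)
(19, 19)
(7, 19)
(0, 19)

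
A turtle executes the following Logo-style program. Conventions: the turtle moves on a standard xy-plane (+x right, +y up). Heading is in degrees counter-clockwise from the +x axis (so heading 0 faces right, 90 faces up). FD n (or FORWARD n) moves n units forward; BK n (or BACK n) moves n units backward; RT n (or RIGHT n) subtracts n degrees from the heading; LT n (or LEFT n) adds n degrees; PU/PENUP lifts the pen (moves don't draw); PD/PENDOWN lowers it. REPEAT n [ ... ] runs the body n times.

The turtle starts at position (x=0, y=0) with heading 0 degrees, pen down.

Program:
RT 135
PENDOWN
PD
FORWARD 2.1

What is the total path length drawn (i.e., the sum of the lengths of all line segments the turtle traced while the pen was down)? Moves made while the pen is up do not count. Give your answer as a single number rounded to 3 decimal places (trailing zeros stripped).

Executing turtle program step by step:
Start: pos=(0,0), heading=0, pen down
RT 135: heading 0 -> 225
PD: pen down
PD: pen down
FD 2.1: (0,0) -> (-1.485,-1.485) [heading=225, draw]
Final: pos=(-1.485,-1.485), heading=225, 1 segment(s) drawn

Segment lengths:
  seg 1: (0,0) -> (-1.485,-1.485), length = 2.1
Total = 2.1

Answer: 2.1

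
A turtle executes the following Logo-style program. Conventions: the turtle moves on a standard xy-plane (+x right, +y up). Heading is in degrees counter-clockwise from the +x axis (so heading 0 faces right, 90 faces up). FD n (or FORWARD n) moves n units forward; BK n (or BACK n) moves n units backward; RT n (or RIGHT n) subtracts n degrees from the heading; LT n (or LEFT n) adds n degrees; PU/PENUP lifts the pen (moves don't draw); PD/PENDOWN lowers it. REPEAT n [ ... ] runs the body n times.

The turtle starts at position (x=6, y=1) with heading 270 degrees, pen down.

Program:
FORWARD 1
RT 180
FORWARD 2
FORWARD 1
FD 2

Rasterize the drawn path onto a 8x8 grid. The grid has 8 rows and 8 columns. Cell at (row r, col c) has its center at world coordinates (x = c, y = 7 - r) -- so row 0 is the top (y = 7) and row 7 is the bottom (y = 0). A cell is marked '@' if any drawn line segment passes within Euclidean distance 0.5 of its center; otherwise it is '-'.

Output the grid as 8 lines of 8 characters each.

Answer: --------
--------
------@-
------@-
------@-
------@-
------@-
------@-

Derivation:
Segment 0: (6,1) -> (6,0)
Segment 1: (6,0) -> (6,2)
Segment 2: (6,2) -> (6,3)
Segment 3: (6,3) -> (6,5)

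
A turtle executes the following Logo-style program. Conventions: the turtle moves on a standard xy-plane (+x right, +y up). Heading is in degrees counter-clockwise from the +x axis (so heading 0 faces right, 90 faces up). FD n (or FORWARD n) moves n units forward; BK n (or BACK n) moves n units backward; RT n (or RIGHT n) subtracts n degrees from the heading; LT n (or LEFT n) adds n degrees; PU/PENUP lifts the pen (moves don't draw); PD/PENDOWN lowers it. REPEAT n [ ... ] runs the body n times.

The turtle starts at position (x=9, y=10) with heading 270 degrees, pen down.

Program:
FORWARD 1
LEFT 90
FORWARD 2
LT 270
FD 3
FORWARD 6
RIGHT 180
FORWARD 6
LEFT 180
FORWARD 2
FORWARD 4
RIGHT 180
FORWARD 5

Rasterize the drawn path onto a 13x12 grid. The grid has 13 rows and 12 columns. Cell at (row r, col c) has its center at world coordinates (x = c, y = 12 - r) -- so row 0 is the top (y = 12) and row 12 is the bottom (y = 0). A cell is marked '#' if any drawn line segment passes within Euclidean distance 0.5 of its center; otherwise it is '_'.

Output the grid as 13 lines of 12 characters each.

Answer: ____________
____________
_________#__
_________###
___________#
___________#
___________#
___________#
___________#
___________#
___________#
___________#
___________#

Derivation:
Segment 0: (9,10) -> (9,9)
Segment 1: (9,9) -> (11,9)
Segment 2: (11,9) -> (11,6)
Segment 3: (11,6) -> (11,0)
Segment 4: (11,0) -> (11,6)
Segment 5: (11,6) -> (11,4)
Segment 6: (11,4) -> (11,0)
Segment 7: (11,0) -> (11,5)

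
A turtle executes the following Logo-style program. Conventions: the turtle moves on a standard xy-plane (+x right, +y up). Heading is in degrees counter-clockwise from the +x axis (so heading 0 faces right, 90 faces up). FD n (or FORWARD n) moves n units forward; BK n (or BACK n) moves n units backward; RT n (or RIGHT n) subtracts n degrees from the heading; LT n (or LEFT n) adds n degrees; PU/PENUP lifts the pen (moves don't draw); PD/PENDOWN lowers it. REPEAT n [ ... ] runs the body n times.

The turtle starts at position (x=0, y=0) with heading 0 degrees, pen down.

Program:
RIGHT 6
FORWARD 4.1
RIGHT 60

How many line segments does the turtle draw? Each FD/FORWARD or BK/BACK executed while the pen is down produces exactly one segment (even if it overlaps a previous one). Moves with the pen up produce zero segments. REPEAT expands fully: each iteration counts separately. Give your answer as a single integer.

Answer: 1

Derivation:
Executing turtle program step by step:
Start: pos=(0,0), heading=0, pen down
RT 6: heading 0 -> 354
FD 4.1: (0,0) -> (4.078,-0.429) [heading=354, draw]
RT 60: heading 354 -> 294
Final: pos=(4.078,-0.429), heading=294, 1 segment(s) drawn
Segments drawn: 1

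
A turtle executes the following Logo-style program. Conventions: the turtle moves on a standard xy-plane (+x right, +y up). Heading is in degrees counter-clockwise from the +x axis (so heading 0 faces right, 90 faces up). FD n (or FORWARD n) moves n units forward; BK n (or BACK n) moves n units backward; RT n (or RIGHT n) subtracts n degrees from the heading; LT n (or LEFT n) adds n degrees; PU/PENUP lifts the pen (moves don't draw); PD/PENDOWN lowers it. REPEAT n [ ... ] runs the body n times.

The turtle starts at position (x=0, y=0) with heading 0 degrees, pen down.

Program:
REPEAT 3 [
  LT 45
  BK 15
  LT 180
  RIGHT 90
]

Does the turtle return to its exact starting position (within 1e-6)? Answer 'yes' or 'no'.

Answer: no

Derivation:
Executing turtle program step by step:
Start: pos=(0,0), heading=0, pen down
REPEAT 3 [
  -- iteration 1/3 --
  LT 45: heading 0 -> 45
  BK 15: (0,0) -> (-10.607,-10.607) [heading=45, draw]
  LT 180: heading 45 -> 225
  RT 90: heading 225 -> 135
  -- iteration 2/3 --
  LT 45: heading 135 -> 180
  BK 15: (-10.607,-10.607) -> (4.393,-10.607) [heading=180, draw]
  LT 180: heading 180 -> 0
  RT 90: heading 0 -> 270
  -- iteration 3/3 --
  LT 45: heading 270 -> 315
  BK 15: (4.393,-10.607) -> (-6.213,0) [heading=315, draw]
  LT 180: heading 315 -> 135
  RT 90: heading 135 -> 45
]
Final: pos=(-6.213,0), heading=45, 3 segment(s) drawn

Start position: (0, 0)
Final position: (-6.213, 0)
Distance = 6.213; >= 1e-6 -> NOT closed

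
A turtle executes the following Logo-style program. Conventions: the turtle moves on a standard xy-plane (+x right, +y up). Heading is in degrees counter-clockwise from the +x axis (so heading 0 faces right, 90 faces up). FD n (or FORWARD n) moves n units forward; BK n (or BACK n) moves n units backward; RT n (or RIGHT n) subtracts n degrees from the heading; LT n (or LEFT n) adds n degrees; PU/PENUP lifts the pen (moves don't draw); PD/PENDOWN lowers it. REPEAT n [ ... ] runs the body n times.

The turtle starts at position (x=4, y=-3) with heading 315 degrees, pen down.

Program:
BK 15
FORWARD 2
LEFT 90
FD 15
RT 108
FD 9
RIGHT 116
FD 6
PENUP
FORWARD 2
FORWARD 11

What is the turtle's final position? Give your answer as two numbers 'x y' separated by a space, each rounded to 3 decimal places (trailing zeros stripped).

Executing turtle program step by step:
Start: pos=(4,-3), heading=315, pen down
BK 15: (4,-3) -> (-6.607,7.607) [heading=315, draw]
FD 2: (-6.607,7.607) -> (-5.192,6.192) [heading=315, draw]
LT 90: heading 315 -> 45
FD 15: (-5.192,6.192) -> (5.414,16.799) [heading=45, draw]
RT 108: heading 45 -> 297
FD 9: (5.414,16.799) -> (9.5,8.78) [heading=297, draw]
RT 116: heading 297 -> 181
FD 6: (9.5,8.78) -> (3.501,8.675) [heading=181, draw]
PU: pen up
FD 2: (3.501,8.675) -> (1.501,8.64) [heading=181, move]
FD 11: (1.501,8.64) -> (-9.497,8.448) [heading=181, move]
Final: pos=(-9.497,8.448), heading=181, 5 segment(s) drawn

Answer: -9.497 8.448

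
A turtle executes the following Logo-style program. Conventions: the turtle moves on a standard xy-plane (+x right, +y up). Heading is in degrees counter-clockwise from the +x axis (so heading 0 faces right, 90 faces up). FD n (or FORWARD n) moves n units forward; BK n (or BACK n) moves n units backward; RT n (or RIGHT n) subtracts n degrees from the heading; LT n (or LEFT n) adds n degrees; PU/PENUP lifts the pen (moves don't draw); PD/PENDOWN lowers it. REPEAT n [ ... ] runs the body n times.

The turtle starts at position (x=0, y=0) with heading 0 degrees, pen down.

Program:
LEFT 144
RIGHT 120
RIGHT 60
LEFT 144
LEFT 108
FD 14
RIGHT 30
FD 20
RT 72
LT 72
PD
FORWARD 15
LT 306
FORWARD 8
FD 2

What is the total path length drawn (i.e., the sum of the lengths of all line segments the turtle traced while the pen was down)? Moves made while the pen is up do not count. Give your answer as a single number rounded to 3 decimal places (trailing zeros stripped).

Answer: 59

Derivation:
Executing turtle program step by step:
Start: pos=(0,0), heading=0, pen down
LT 144: heading 0 -> 144
RT 120: heading 144 -> 24
RT 60: heading 24 -> 324
LT 144: heading 324 -> 108
LT 108: heading 108 -> 216
FD 14: (0,0) -> (-11.326,-8.229) [heading=216, draw]
RT 30: heading 216 -> 186
FD 20: (-11.326,-8.229) -> (-31.217,-10.32) [heading=186, draw]
RT 72: heading 186 -> 114
LT 72: heading 114 -> 186
PD: pen down
FD 15: (-31.217,-10.32) -> (-46.135,-11.887) [heading=186, draw]
LT 306: heading 186 -> 132
FD 8: (-46.135,-11.887) -> (-51.488,-5.942) [heading=132, draw]
FD 2: (-51.488,-5.942) -> (-52.826,-4.456) [heading=132, draw]
Final: pos=(-52.826,-4.456), heading=132, 5 segment(s) drawn

Segment lengths:
  seg 1: (0,0) -> (-11.326,-8.229), length = 14
  seg 2: (-11.326,-8.229) -> (-31.217,-10.32), length = 20
  seg 3: (-31.217,-10.32) -> (-46.135,-11.887), length = 15
  seg 4: (-46.135,-11.887) -> (-51.488,-5.942), length = 8
  seg 5: (-51.488,-5.942) -> (-52.826,-4.456), length = 2
Total = 59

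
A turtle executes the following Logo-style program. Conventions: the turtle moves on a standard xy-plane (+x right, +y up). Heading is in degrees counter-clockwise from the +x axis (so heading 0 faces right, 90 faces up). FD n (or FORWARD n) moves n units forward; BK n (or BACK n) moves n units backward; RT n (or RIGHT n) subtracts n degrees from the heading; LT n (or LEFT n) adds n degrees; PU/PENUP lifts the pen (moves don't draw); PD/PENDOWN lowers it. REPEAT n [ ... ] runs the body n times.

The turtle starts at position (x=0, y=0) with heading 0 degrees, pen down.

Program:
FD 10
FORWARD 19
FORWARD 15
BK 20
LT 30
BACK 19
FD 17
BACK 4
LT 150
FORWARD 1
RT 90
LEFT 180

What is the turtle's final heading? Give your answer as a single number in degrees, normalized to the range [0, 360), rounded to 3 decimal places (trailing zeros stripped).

Answer: 270

Derivation:
Executing turtle program step by step:
Start: pos=(0,0), heading=0, pen down
FD 10: (0,0) -> (10,0) [heading=0, draw]
FD 19: (10,0) -> (29,0) [heading=0, draw]
FD 15: (29,0) -> (44,0) [heading=0, draw]
BK 20: (44,0) -> (24,0) [heading=0, draw]
LT 30: heading 0 -> 30
BK 19: (24,0) -> (7.546,-9.5) [heading=30, draw]
FD 17: (7.546,-9.5) -> (22.268,-1) [heading=30, draw]
BK 4: (22.268,-1) -> (18.804,-3) [heading=30, draw]
LT 150: heading 30 -> 180
FD 1: (18.804,-3) -> (17.804,-3) [heading=180, draw]
RT 90: heading 180 -> 90
LT 180: heading 90 -> 270
Final: pos=(17.804,-3), heading=270, 8 segment(s) drawn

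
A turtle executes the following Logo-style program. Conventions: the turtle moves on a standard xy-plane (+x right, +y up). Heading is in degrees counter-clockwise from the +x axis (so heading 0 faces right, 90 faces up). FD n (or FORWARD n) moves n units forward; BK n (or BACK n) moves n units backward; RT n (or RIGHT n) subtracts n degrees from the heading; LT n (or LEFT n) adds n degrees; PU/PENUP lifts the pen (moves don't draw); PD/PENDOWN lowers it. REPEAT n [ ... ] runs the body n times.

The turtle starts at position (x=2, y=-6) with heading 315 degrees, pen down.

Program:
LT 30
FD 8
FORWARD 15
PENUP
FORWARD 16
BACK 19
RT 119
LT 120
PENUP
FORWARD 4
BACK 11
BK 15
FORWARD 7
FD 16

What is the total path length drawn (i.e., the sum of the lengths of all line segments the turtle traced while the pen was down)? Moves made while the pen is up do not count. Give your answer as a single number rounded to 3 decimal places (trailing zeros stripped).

Executing turtle program step by step:
Start: pos=(2,-6), heading=315, pen down
LT 30: heading 315 -> 345
FD 8: (2,-6) -> (9.727,-8.071) [heading=345, draw]
FD 15: (9.727,-8.071) -> (24.216,-11.953) [heading=345, draw]
PU: pen up
FD 16: (24.216,-11.953) -> (39.671,-16.094) [heading=345, move]
BK 19: (39.671,-16.094) -> (21.319,-11.176) [heading=345, move]
RT 119: heading 345 -> 226
LT 120: heading 226 -> 346
PU: pen up
FD 4: (21.319,-11.176) -> (25.2,-12.144) [heading=346, move]
BK 11: (25.2,-12.144) -> (14.526,-9.483) [heading=346, move]
BK 15: (14.526,-9.483) -> (-0.028,-5.854) [heading=346, move]
FD 7: (-0.028,-5.854) -> (6.764,-7.548) [heading=346, move]
FD 16: (6.764,-7.548) -> (22.289,-11.418) [heading=346, move]
Final: pos=(22.289,-11.418), heading=346, 2 segment(s) drawn

Segment lengths:
  seg 1: (2,-6) -> (9.727,-8.071), length = 8
  seg 2: (9.727,-8.071) -> (24.216,-11.953), length = 15
Total = 23

Answer: 23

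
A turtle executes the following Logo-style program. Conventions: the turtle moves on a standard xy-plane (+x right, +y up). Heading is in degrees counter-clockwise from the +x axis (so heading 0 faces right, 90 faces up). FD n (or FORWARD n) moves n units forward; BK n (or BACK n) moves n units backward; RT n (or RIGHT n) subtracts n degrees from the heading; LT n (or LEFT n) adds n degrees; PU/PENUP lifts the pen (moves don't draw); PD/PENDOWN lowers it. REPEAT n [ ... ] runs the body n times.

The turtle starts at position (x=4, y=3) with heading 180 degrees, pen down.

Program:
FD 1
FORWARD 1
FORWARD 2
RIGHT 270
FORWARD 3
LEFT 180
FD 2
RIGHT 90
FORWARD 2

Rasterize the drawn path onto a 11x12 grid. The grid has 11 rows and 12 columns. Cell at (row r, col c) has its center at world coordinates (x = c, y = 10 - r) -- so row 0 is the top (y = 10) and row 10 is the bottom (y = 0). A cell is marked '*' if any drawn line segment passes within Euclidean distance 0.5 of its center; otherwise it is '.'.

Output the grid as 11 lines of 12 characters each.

Answer: ............
............
............
............
............
............
............
*****.......
***.........
*...........
*...........

Derivation:
Segment 0: (4,3) -> (3,3)
Segment 1: (3,3) -> (2,3)
Segment 2: (2,3) -> (0,3)
Segment 3: (0,3) -> (0,0)
Segment 4: (0,0) -> (0,2)
Segment 5: (0,2) -> (2,2)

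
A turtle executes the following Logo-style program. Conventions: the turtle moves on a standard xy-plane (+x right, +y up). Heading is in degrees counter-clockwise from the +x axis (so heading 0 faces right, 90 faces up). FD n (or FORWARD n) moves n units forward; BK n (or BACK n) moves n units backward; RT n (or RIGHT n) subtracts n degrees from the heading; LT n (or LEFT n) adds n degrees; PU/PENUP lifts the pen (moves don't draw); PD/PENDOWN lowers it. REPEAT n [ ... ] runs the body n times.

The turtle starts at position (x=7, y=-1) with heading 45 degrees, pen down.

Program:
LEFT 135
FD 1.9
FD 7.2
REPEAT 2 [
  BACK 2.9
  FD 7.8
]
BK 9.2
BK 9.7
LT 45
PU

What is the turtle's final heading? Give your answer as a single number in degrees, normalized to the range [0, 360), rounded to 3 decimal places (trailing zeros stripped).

Executing turtle program step by step:
Start: pos=(7,-1), heading=45, pen down
LT 135: heading 45 -> 180
FD 1.9: (7,-1) -> (5.1,-1) [heading=180, draw]
FD 7.2: (5.1,-1) -> (-2.1,-1) [heading=180, draw]
REPEAT 2 [
  -- iteration 1/2 --
  BK 2.9: (-2.1,-1) -> (0.8,-1) [heading=180, draw]
  FD 7.8: (0.8,-1) -> (-7,-1) [heading=180, draw]
  -- iteration 2/2 --
  BK 2.9: (-7,-1) -> (-4.1,-1) [heading=180, draw]
  FD 7.8: (-4.1,-1) -> (-11.9,-1) [heading=180, draw]
]
BK 9.2: (-11.9,-1) -> (-2.7,-1) [heading=180, draw]
BK 9.7: (-2.7,-1) -> (7,-1) [heading=180, draw]
LT 45: heading 180 -> 225
PU: pen up
Final: pos=(7,-1), heading=225, 8 segment(s) drawn

Answer: 225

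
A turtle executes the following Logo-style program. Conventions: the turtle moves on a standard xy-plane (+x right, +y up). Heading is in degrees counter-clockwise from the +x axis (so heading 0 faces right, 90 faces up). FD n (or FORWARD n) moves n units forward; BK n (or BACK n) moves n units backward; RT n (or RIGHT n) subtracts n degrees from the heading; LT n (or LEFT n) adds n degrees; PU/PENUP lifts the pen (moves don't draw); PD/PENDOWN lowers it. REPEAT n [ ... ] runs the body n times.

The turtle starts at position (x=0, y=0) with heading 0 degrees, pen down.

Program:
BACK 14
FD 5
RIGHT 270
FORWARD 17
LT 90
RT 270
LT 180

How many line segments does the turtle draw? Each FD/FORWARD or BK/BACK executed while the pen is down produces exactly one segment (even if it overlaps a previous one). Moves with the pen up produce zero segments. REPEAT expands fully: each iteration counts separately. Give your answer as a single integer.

Answer: 3

Derivation:
Executing turtle program step by step:
Start: pos=(0,0), heading=0, pen down
BK 14: (0,0) -> (-14,0) [heading=0, draw]
FD 5: (-14,0) -> (-9,0) [heading=0, draw]
RT 270: heading 0 -> 90
FD 17: (-9,0) -> (-9,17) [heading=90, draw]
LT 90: heading 90 -> 180
RT 270: heading 180 -> 270
LT 180: heading 270 -> 90
Final: pos=(-9,17), heading=90, 3 segment(s) drawn
Segments drawn: 3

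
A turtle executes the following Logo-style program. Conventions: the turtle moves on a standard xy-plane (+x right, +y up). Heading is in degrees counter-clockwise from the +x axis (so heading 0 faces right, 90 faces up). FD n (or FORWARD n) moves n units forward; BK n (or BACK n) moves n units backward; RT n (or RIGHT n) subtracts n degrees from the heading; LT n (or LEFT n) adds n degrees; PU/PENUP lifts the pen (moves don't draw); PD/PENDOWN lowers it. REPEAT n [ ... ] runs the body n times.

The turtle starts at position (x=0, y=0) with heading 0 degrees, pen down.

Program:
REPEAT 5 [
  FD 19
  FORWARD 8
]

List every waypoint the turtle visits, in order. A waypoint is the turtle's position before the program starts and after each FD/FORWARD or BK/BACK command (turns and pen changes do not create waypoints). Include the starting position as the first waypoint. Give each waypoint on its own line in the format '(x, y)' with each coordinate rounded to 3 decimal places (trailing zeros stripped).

Answer: (0, 0)
(19, 0)
(27, 0)
(46, 0)
(54, 0)
(73, 0)
(81, 0)
(100, 0)
(108, 0)
(127, 0)
(135, 0)

Derivation:
Executing turtle program step by step:
Start: pos=(0,0), heading=0, pen down
REPEAT 5 [
  -- iteration 1/5 --
  FD 19: (0,0) -> (19,0) [heading=0, draw]
  FD 8: (19,0) -> (27,0) [heading=0, draw]
  -- iteration 2/5 --
  FD 19: (27,0) -> (46,0) [heading=0, draw]
  FD 8: (46,0) -> (54,0) [heading=0, draw]
  -- iteration 3/5 --
  FD 19: (54,0) -> (73,0) [heading=0, draw]
  FD 8: (73,0) -> (81,0) [heading=0, draw]
  -- iteration 4/5 --
  FD 19: (81,0) -> (100,0) [heading=0, draw]
  FD 8: (100,0) -> (108,0) [heading=0, draw]
  -- iteration 5/5 --
  FD 19: (108,0) -> (127,0) [heading=0, draw]
  FD 8: (127,0) -> (135,0) [heading=0, draw]
]
Final: pos=(135,0), heading=0, 10 segment(s) drawn
Waypoints (11 total):
(0, 0)
(19, 0)
(27, 0)
(46, 0)
(54, 0)
(73, 0)
(81, 0)
(100, 0)
(108, 0)
(127, 0)
(135, 0)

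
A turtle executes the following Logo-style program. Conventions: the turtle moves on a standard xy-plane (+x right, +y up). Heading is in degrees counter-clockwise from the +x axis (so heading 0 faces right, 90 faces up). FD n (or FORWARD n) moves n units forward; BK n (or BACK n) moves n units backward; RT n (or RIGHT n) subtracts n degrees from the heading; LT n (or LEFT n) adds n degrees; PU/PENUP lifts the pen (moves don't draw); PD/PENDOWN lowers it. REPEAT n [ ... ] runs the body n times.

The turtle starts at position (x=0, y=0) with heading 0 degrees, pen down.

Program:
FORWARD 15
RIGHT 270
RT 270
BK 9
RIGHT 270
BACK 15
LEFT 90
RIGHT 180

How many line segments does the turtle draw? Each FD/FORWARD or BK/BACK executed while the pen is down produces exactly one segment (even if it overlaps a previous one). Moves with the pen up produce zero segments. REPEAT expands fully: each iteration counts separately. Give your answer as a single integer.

Executing turtle program step by step:
Start: pos=(0,0), heading=0, pen down
FD 15: (0,0) -> (15,0) [heading=0, draw]
RT 270: heading 0 -> 90
RT 270: heading 90 -> 180
BK 9: (15,0) -> (24,0) [heading=180, draw]
RT 270: heading 180 -> 270
BK 15: (24,0) -> (24,15) [heading=270, draw]
LT 90: heading 270 -> 0
RT 180: heading 0 -> 180
Final: pos=(24,15), heading=180, 3 segment(s) drawn
Segments drawn: 3

Answer: 3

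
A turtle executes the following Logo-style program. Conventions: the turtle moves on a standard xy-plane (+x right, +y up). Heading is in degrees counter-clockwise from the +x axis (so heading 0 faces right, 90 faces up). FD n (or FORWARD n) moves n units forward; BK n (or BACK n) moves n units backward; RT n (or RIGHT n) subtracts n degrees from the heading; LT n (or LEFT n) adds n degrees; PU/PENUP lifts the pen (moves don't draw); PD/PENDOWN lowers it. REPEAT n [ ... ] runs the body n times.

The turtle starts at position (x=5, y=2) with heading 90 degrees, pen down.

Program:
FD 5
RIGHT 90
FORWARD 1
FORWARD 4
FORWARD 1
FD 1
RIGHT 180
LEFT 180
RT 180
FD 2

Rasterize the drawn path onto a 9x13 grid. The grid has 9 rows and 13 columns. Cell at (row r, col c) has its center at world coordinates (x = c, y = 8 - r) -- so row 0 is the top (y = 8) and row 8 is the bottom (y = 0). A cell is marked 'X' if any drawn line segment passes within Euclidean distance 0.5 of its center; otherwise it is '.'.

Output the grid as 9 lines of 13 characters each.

Segment 0: (5,2) -> (5,7)
Segment 1: (5,7) -> (6,7)
Segment 2: (6,7) -> (10,7)
Segment 3: (10,7) -> (11,7)
Segment 4: (11,7) -> (12,7)
Segment 5: (12,7) -> (10,7)

Answer: .............
.....XXXXXXXX
.....X.......
.....X.......
.....X.......
.....X.......
.....X.......
.............
.............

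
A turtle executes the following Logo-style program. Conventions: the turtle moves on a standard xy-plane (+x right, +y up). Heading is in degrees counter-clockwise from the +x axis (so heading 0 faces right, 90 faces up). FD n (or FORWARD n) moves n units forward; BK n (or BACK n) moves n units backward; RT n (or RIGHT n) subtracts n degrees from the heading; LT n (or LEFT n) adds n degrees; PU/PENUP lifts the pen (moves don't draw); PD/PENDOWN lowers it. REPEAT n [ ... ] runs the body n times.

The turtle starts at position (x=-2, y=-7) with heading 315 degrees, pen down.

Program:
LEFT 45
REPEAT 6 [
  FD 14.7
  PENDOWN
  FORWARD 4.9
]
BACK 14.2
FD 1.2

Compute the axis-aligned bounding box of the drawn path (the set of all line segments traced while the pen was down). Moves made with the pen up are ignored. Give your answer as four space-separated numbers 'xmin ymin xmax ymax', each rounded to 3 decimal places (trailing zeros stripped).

Answer: -2 -7 115.6 -7

Derivation:
Executing turtle program step by step:
Start: pos=(-2,-7), heading=315, pen down
LT 45: heading 315 -> 0
REPEAT 6 [
  -- iteration 1/6 --
  FD 14.7: (-2,-7) -> (12.7,-7) [heading=0, draw]
  PD: pen down
  FD 4.9: (12.7,-7) -> (17.6,-7) [heading=0, draw]
  -- iteration 2/6 --
  FD 14.7: (17.6,-7) -> (32.3,-7) [heading=0, draw]
  PD: pen down
  FD 4.9: (32.3,-7) -> (37.2,-7) [heading=0, draw]
  -- iteration 3/6 --
  FD 14.7: (37.2,-7) -> (51.9,-7) [heading=0, draw]
  PD: pen down
  FD 4.9: (51.9,-7) -> (56.8,-7) [heading=0, draw]
  -- iteration 4/6 --
  FD 14.7: (56.8,-7) -> (71.5,-7) [heading=0, draw]
  PD: pen down
  FD 4.9: (71.5,-7) -> (76.4,-7) [heading=0, draw]
  -- iteration 5/6 --
  FD 14.7: (76.4,-7) -> (91.1,-7) [heading=0, draw]
  PD: pen down
  FD 4.9: (91.1,-7) -> (96,-7) [heading=0, draw]
  -- iteration 6/6 --
  FD 14.7: (96,-7) -> (110.7,-7) [heading=0, draw]
  PD: pen down
  FD 4.9: (110.7,-7) -> (115.6,-7) [heading=0, draw]
]
BK 14.2: (115.6,-7) -> (101.4,-7) [heading=0, draw]
FD 1.2: (101.4,-7) -> (102.6,-7) [heading=0, draw]
Final: pos=(102.6,-7), heading=0, 14 segment(s) drawn

Segment endpoints: x in {-2, 12.7, 17.6, 32.3, 37.2, 51.9, 56.8, 71.5, 76.4, 91.1, 96, 101.4, 102.6, 110.7, 115.6}, y in {-7, -7, -7, -7, -7, -7, -7, -7, -7, -7, -7, -7, -7, -7}
xmin=-2, ymin=-7, xmax=115.6, ymax=-7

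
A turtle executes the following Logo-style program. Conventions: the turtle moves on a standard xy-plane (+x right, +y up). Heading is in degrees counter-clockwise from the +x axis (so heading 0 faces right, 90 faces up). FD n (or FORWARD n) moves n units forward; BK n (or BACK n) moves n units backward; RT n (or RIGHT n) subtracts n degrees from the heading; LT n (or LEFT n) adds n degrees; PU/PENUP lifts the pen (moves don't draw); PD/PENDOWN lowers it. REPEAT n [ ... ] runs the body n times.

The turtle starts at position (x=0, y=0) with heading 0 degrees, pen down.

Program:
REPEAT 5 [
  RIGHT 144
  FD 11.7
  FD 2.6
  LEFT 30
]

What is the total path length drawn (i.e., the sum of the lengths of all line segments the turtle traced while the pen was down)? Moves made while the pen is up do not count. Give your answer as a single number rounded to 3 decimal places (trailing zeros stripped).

Answer: 71.5

Derivation:
Executing turtle program step by step:
Start: pos=(0,0), heading=0, pen down
REPEAT 5 [
  -- iteration 1/5 --
  RT 144: heading 0 -> 216
  FD 11.7: (0,0) -> (-9.465,-6.877) [heading=216, draw]
  FD 2.6: (-9.465,-6.877) -> (-11.569,-8.405) [heading=216, draw]
  LT 30: heading 216 -> 246
  -- iteration 2/5 --
  RT 144: heading 246 -> 102
  FD 11.7: (-11.569,-8.405) -> (-14.002,3.039) [heading=102, draw]
  FD 2.6: (-14.002,3.039) -> (-14.542,5.582) [heading=102, draw]
  LT 30: heading 102 -> 132
  -- iteration 3/5 --
  RT 144: heading 132 -> 348
  FD 11.7: (-14.542,5.582) -> (-3.098,3.15) [heading=348, draw]
  FD 2.6: (-3.098,3.15) -> (-0.555,2.609) [heading=348, draw]
  LT 30: heading 348 -> 18
  -- iteration 4/5 --
  RT 144: heading 18 -> 234
  FD 11.7: (-0.555,2.609) -> (-7.432,-6.856) [heading=234, draw]
  FD 2.6: (-7.432,-6.856) -> (-8.96,-8.96) [heading=234, draw]
  LT 30: heading 234 -> 264
  -- iteration 5/5 --
  RT 144: heading 264 -> 120
  FD 11.7: (-8.96,-8.96) -> (-14.81,1.173) [heading=120, draw]
  FD 2.6: (-14.81,1.173) -> (-16.11,3.424) [heading=120, draw]
  LT 30: heading 120 -> 150
]
Final: pos=(-16.11,3.424), heading=150, 10 segment(s) drawn

Segment lengths:
  seg 1: (0,0) -> (-9.465,-6.877), length = 11.7
  seg 2: (-9.465,-6.877) -> (-11.569,-8.405), length = 2.6
  seg 3: (-11.569,-8.405) -> (-14.002,3.039), length = 11.7
  seg 4: (-14.002,3.039) -> (-14.542,5.582), length = 2.6
  seg 5: (-14.542,5.582) -> (-3.098,3.15), length = 11.7
  seg 6: (-3.098,3.15) -> (-0.555,2.609), length = 2.6
  seg 7: (-0.555,2.609) -> (-7.432,-6.856), length = 11.7
  seg 8: (-7.432,-6.856) -> (-8.96,-8.96), length = 2.6
  seg 9: (-8.96,-8.96) -> (-14.81,1.173), length = 11.7
  seg 10: (-14.81,1.173) -> (-16.11,3.424), length = 2.6
Total = 71.5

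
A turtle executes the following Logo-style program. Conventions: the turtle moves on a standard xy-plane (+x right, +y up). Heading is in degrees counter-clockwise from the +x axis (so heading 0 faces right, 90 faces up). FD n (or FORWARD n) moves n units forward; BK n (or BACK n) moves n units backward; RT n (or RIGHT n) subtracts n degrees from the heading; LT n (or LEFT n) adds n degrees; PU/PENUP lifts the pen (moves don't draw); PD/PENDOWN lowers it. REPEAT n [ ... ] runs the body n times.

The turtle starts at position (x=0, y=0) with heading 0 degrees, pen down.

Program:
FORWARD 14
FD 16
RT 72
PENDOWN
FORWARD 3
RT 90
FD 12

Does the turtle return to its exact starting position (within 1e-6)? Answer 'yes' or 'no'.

Executing turtle program step by step:
Start: pos=(0,0), heading=0, pen down
FD 14: (0,0) -> (14,0) [heading=0, draw]
FD 16: (14,0) -> (30,0) [heading=0, draw]
RT 72: heading 0 -> 288
PD: pen down
FD 3: (30,0) -> (30.927,-2.853) [heading=288, draw]
RT 90: heading 288 -> 198
FD 12: (30.927,-2.853) -> (19.514,-6.561) [heading=198, draw]
Final: pos=(19.514,-6.561), heading=198, 4 segment(s) drawn

Start position: (0, 0)
Final position: (19.514, -6.561)
Distance = 20.588; >= 1e-6 -> NOT closed

Answer: no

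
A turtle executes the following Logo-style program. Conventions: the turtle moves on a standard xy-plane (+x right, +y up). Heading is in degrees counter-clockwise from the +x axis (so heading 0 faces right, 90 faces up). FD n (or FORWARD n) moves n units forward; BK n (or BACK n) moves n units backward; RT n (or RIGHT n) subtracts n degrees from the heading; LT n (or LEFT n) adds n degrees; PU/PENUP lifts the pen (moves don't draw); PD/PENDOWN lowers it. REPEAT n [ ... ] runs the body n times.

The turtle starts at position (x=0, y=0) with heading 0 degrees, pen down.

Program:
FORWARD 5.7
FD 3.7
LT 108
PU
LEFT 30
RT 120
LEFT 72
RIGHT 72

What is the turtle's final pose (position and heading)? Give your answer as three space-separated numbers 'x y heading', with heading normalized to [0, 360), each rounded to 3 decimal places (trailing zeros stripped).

Executing turtle program step by step:
Start: pos=(0,0), heading=0, pen down
FD 5.7: (0,0) -> (5.7,0) [heading=0, draw]
FD 3.7: (5.7,0) -> (9.4,0) [heading=0, draw]
LT 108: heading 0 -> 108
PU: pen up
LT 30: heading 108 -> 138
RT 120: heading 138 -> 18
LT 72: heading 18 -> 90
RT 72: heading 90 -> 18
Final: pos=(9.4,0), heading=18, 2 segment(s) drawn

Answer: 9.4 0 18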